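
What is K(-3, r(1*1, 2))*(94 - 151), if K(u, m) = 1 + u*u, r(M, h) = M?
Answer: -570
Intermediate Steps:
K(u, m) = 1 + u**2
K(-3, r(1*1, 2))*(94 - 151) = (1 + (-3)**2)*(94 - 151) = (1 + 9)*(-57) = 10*(-57) = -570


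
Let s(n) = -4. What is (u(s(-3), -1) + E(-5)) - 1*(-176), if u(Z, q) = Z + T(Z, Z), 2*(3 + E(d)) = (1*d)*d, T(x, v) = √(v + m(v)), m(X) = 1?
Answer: 363/2 + I*√3 ≈ 181.5 + 1.732*I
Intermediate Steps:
T(x, v) = √(1 + v) (T(x, v) = √(v + 1) = √(1 + v))
E(d) = -3 + d²/2 (E(d) = -3 + ((1*d)*d)/2 = -3 + (d*d)/2 = -3 + d²/2)
u(Z, q) = Z + √(1 + Z)
(u(s(-3), -1) + E(-5)) - 1*(-176) = ((-4 + √(1 - 4)) + (-3 + (½)*(-5)²)) - 1*(-176) = ((-4 + √(-3)) + (-3 + (½)*25)) + 176 = ((-4 + I*√3) + (-3 + 25/2)) + 176 = ((-4 + I*√3) + 19/2) + 176 = (11/2 + I*√3) + 176 = 363/2 + I*√3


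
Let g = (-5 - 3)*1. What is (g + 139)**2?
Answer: 17161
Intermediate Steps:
g = -8 (g = -8*1 = -8)
(g + 139)**2 = (-8 + 139)**2 = 131**2 = 17161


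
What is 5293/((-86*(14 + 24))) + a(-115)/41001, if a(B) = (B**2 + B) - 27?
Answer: -58087683/44663756 ≈ -1.3006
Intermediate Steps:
a(B) = -27 + B + B**2 (a(B) = (B + B**2) - 27 = -27 + B + B**2)
5293/((-86*(14 + 24))) + a(-115)/41001 = 5293/((-86*(14 + 24))) + (-27 - 115 + (-115)**2)/41001 = 5293/((-86*38)) + (-27 - 115 + 13225)*(1/41001) = 5293/(-3268) + 13083*(1/41001) = 5293*(-1/3268) + 4361/13667 = -5293/3268 + 4361/13667 = -58087683/44663756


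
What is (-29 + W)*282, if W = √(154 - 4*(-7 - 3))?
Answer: -8178 + 282*√194 ≈ -4250.2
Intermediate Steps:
W = √194 (W = √(154 - 4*(-10)) = √(154 + 40) = √194 ≈ 13.928)
(-29 + W)*282 = (-29 + √194)*282 = -8178 + 282*√194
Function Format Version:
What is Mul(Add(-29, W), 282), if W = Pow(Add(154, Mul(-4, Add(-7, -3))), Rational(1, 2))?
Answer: Add(-8178, Mul(282, Pow(194, Rational(1, 2)))) ≈ -4250.2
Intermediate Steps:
W = Pow(194, Rational(1, 2)) (W = Pow(Add(154, Mul(-4, -10)), Rational(1, 2)) = Pow(Add(154, 40), Rational(1, 2)) = Pow(194, Rational(1, 2)) ≈ 13.928)
Mul(Add(-29, W), 282) = Mul(Add(-29, Pow(194, Rational(1, 2))), 282) = Add(-8178, Mul(282, Pow(194, Rational(1, 2))))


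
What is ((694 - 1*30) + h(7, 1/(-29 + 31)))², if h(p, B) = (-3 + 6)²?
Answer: 452929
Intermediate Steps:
h(p, B) = 9 (h(p, B) = 3² = 9)
((694 - 1*30) + h(7, 1/(-29 + 31)))² = ((694 - 1*30) + 9)² = ((694 - 30) + 9)² = (664 + 9)² = 673² = 452929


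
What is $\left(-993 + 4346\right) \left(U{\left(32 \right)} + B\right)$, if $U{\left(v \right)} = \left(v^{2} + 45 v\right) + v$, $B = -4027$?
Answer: $-5133443$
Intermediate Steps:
$U{\left(v \right)} = v^{2} + 46 v$
$\left(-993 + 4346\right) \left(U{\left(32 \right)} + B\right) = \left(-993 + 4346\right) \left(32 \left(46 + 32\right) - 4027\right) = 3353 \left(32 \cdot 78 - 4027\right) = 3353 \left(2496 - 4027\right) = 3353 \left(-1531\right) = -5133443$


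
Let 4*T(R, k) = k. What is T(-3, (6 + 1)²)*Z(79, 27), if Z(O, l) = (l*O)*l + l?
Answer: 1411641/2 ≈ 7.0582e+5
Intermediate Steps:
T(R, k) = k/4
Z(O, l) = l + O*l² (Z(O, l) = (O*l)*l + l = O*l² + l = l + O*l²)
T(-3, (6 + 1)²)*Z(79, 27) = ((6 + 1)²/4)*(27*(1 + 79*27)) = ((¼)*7²)*(27*(1 + 2133)) = ((¼)*49)*(27*2134) = (49/4)*57618 = 1411641/2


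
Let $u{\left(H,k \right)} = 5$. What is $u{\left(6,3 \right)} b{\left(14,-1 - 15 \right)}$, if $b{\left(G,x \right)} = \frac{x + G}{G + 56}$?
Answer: $- \frac{1}{7} \approx -0.14286$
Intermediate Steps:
$b{\left(G,x \right)} = \frac{G + x}{56 + G}$
$u{\left(6,3 \right)} b{\left(14,-1 - 15 \right)} = 5 \frac{14 - 16}{56 + 14} = 5 \frac{14 - 16}{70} = 5 \cdot \frac{1}{70} \left(-2\right) = 5 \left(- \frac{1}{35}\right) = - \frac{1}{7}$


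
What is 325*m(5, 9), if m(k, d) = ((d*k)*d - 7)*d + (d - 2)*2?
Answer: 1168700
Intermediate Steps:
m(k, d) = -4 + 2*d + d*(-7 + k*d²) (m(k, d) = (k*d² - 7)*d + (-2 + d)*2 = (-7 + k*d²)*d + (-4 + 2*d) = d*(-7 + k*d²) + (-4 + 2*d) = -4 + 2*d + d*(-7 + k*d²))
325*m(5, 9) = 325*(-4 - 5*9 + 5*9³) = 325*(-4 - 45 + 5*729) = 325*(-4 - 45 + 3645) = 325*3596 = 1168700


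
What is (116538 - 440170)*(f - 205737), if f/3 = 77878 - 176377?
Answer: 162215361888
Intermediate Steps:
f = -295497 (f = 3*(77878 - 176377) = 3*(-98499) = -295497)
(116538 - 440170)*(f - 205737) = (116538 - 440170)*(-295497 - 205737) = -323632*(-501234) = 162215361888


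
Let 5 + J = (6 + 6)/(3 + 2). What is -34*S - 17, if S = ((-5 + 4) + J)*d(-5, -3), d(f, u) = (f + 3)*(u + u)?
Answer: 7259/5 ≈ 1451.8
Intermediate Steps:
J = -13/5 (J = -5 + (6 + 6)/(3 + 2) = -5 + 12/5 = -13/5 ≈ -2.6000)
d(f, u) = 2*u*(3 + f) (d(f, u) = (3 + f)*(2*u) = 2*u*(3 + f))
S = -216/5 (S = ((-5 + 4) - 13/5)*(2*(-3)*(3 - 5)) = (-1 - 13/5)*(2*(-3)*(-2)) = -18/5*12 = -216/5 ≈ -43.200)
-34*S - 17 = -34*(-216/5) - 17 = 7344/5 - 17 = 7259/5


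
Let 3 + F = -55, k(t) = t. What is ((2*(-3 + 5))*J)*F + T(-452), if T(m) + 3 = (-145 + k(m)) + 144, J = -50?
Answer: 11144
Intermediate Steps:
F = -58 (F = -3 - 55 = -58)
T(m) = -4 + m (T(m) = -3 + ((-145 + m) + 144) = -3 + (-1 + m) = -4 + m)
((2*(-3 + 5))*J)*F + T(-452) = ((2*(-3 + 5))*(-50))*(-58) + (-4 - 452) = ((2*2)*(-50))*(-58) - 456 = (4*(-50))*(-58) - 456 = -200*(-58) - 456 = 11600 - 456 = 11144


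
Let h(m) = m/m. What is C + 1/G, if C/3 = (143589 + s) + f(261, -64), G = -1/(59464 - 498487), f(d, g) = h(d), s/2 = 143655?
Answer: 1731723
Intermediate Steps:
s = 287310 (s = 2*143655 = 287310)
h(m) = 1
f(d, g) = 1
G = 1/439023 (G = -1/(-439023) = -1*(-1/439023) = 1/439023 ≈ 2.2778e-6)
C = 1292700 (C = 3*((143589 + 287310) + 1) = 3*(430899 + 1) = 3*430900 = 1292700)
C + 1/G = 1292700 + 1/(1/439023) = 1292700 + 439023 = 1731723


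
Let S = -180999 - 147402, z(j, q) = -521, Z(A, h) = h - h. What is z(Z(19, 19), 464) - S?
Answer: 327880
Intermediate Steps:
Z(A, h) = 0
S = -328401
z(Z(19, 19), 464) - S = -521 - 1*(-328401) = -521 + 328401 = 327880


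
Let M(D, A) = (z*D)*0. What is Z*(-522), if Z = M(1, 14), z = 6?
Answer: 0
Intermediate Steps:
M(D, A) = 0 (M(D, A) = (6*D)*0 = 0)
Z = 0
Z*(-522) = 0*(-522) = 0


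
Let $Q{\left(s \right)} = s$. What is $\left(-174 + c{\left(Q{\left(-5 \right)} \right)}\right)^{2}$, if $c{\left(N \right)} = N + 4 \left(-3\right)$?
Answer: $36481$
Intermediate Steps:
$c{\left(N \right)} = -12 + N$ ($c{\left(N \right)} = N - 12 = -12 + N$)
$\left(-174 + c{\left(Q{\left(-5 \right)} \right)}\right)^{2} = \left(-174 - 17\right)^{2} = \left(-191\right)^{2} = 36481$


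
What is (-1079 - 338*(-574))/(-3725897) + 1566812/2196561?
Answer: 5413991026951/8184160040217 ≈ 0.66152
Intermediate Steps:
(-1079 - 338*(-574))/(-3725897) + 1566812/2196561 = (-1079 + 194012)*(-1/3725897) + 1566812*(1/2196561) = 192933*(-1/3725897) + 1566812/2196561 = -192933/3725897 + 1566812/2196561 = 5413991026951/8184160040217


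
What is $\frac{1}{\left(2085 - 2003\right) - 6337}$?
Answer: $- \frac{1}{6255} \approx -0.00015987$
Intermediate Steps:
$\frac{1}{\left(2085 - 2003\right) - 6337} = \frac{1}{82 - 6337} = \frac{1}{-6255} = - \frac{1}{6255}$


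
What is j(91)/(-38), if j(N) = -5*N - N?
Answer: 273/19 ≈ 14.368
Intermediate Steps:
j(N) = -6*N
j(91)/(-38) = -6*91/(-38) = -546*(-1/38) = 273/19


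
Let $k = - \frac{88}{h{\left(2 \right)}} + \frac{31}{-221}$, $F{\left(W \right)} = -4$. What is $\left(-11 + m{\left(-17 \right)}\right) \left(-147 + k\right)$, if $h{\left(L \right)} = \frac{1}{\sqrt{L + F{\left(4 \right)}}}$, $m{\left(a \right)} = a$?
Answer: $\frac{910504}{221} + 2464 i \sqrt{2} \approx 4119.9 + 3484.6 i$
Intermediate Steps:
$h{\left(L \right)} = \frac{1}{\sqrt{-4 + L}}$ ($h{\left(L \right)} = \frac{1}{\sqrt{L - 4}} = \frac{1}{\sqrt{-4 + L}}$)
$k = - \frac{31}{221} - 88 i \sqrt{2}$ ($k = - \frac{88}{\frac{1}{\sqrt{-4 + 2}}} + \frac{31}{-221} = - \frac{88}{\frac{1}{\sqrt{-2}}} + 31 \left(- \frac{1}{221}\right) = - \frac{88}{\left(- \frac{1}{2}\right) i \sqrt{2}} - \frac{31}{221} = - 88 i \sqrt{2} - \frac{31}{221} = - \frac{31}{221} - 88 i \sqrt{2} \approx -0.14027 - 124.45 i$)
$\left(-11 + m{\left(-17 \right)}\right) \left(-147 + k\right) = \left(-11 - 17\right) \left(-147 - \left(\frac{31}{221} + 88 i \sqrt{2}\right)\right) = - 28 \left(- \frac{32518}{221} - 88 i \sqrt{2}\right) = \frac{910504}{221} + 2464 i \sqrt{2}$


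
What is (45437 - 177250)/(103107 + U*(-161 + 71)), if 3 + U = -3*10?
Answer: -131813/106077 ≈ -1.2426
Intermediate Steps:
U = -33 (U = -3 - 3*10 = -3 - 30 = -33)
(45437 - 177250)/(103107 + U*(-161 + 71)) = (45437 - 177250)/(103107 - 33*(-161 + 71)) = -131813/(103107 - 33*(-90)) = -131813/(103107 + 2970) = -131813/106077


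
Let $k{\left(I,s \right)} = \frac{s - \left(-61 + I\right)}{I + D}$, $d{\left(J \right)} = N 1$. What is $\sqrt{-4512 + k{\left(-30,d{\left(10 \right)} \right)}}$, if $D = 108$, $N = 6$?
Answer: $\frac{i \sqrt{27443442}}{78} \approx 67.162 i$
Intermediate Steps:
$d{\left(J \right)} = 6$ ($d{\left(J \right)} = 6 \cdot 1 = 6$)
$k{\left(I,s \right)} = \frac{61 + s - I}{108 + I}$ ($k{\left(I,s \right)} = \frac{s - \left(-61 + I\right)}{I + 108} = \frac{61 + s - I}{108 + I}$)
$\sqrt{-4512 + k{\left(-30,d{\left(10 \right)} \right)}} = \sqrt{-4512 + \frac{61 + 6 - -30}{108 - 30}} = \sqrt{-4512 + \frac{61 + 6 + 30}{78}} = \sqrt{-4512 + \frac{1}{78} \cdot 97} = \sqrt{-4512 + \frac{97}{78}} = \sqrt{- \frac{351839}{78}} = \frac{i \sqrt{27443442}}{78}$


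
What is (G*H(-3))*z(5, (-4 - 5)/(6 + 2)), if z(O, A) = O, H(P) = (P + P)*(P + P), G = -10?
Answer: -1800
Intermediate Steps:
H(P) = 4*P² (H(P) = (2*P)*(2*P) = 4*P²)
(G*H(-3))*z(5, (-4 - 5)/(6 + 2)) = -40*(-3)²*5 = -40*9*5 = -10*36*5 = -360*5 = -1800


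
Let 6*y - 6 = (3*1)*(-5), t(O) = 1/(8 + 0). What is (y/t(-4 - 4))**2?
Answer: 144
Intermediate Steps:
t(O) = 1/8
y = -3/2 (y = 1 + ((3*1)*(-5))/6 = 1 + (3*(-5))/6 = 1 + (1/6)*(-15) = 1 - 5/2 = -3/2 ≈ -1.5000)
(y/t(-4 - 4))**2 = (-3/(2*1/8))**2 = (-3/2*8)**2 = (-12)**2 = 144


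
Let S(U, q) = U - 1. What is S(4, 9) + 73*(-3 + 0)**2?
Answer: 660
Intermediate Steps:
S(U, q) = -1 + U
S(4, 9) + 73*(-3 + 0)**2 = (-1 + 4) + 73*(-3 + 0)**2 = 3 + 73*(-3)**2 = 3 + 73*9 = 3 + 657 = 660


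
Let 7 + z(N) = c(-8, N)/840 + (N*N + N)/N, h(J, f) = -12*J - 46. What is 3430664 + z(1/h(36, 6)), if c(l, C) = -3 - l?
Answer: 137747780171/40152 ≈ 3.4307e+6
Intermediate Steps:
h(J, f) = -46 - 12*J
z(N) = -1175/168 + (N + N²)/N (z(N) = -7 + ((-3 - 1*(-8))/840 + (N*N + N)/N) = -7 + ((-3 + 8)*(1/840) + (N² + N)/N) = -7 + (5*(1/840) + (N + N²)/N) = -7 + (1/168 + (N + N²)/N) = -1175/168 + (N + N²)/N)
3430664 + z(1/h(36, 6)) = 3430664 + (-1007/168 + 1/(-46 - 12*36)) = 3430664 + (-1007/168 + 1/(-46 - 432)) = 3430664 + (-1007/168 + 1/(-478)) = 3430664 + (-1007/168 - 1/478) = 3430664 - 240757/40152 = 137747780171/40152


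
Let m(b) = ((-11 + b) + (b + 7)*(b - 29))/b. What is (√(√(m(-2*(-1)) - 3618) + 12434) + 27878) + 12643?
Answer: 40521 + √(12434 + 12*I*√26) ≈ 40633.0 + 0.27437*I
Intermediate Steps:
m(b) = (-11 + b + (-29 + b)*(7 + b))/b (m(b) = ((-11 + b) + (7 + b)*(-29 + b))/b = ((-11 + b) + (-29 + b)*(7 + b))/b = (-11 + b + (-29 + b)*(7 + b))/b)
(√(√(m(-2*(-1)) - 3618) + 12434) + 27878) + 12643 = (√(√((-21 - 2*(-1) - 214/((-2*(-1)))) - 3618) + 12434) + 27878) + 12643 = (√(√((-21 + 2 - 214/2) - 3618) + 12434) + 27878) + 12643 = (√(√((-21 + 2 - 214*½) - 3618) + 12434) + 27878) + 12643 = (√(√((-21 + 2 - 107) - 3618) + 12434) + 27878) + 12643 = (√(√(-126 - 3618) + 12434) + 27878) + 12643 = (√(√(-3744) + 12434) + 27878) + 12643 = (√(12*I*√26 + 12434) + 27878) + 12643 = (√(12434 + 12*I*√26) + 27878) + 12643 = (27878 + √(12434 + 12*I*√26)) + 12643 = 40521 + √(12434 + 12*I*√26)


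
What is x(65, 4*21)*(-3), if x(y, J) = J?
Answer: -252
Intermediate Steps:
x(65, 4*21)*(-3) = (4*21)*(-3) = 84*(-3) = -252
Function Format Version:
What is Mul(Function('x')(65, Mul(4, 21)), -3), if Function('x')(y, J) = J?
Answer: -252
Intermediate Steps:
Mul(Function('x')(65, Mul(4, 21)), -3) = Mul(Mul(4, 21), -3) = Mul(84, -3) = -252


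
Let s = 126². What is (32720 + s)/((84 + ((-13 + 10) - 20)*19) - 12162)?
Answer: -48596/12515 ≈ -3.8830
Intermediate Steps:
s = 15876
(32720 + s)/((84 + ((-13 + 10) - 20)*19) - 12162) = (32720 + 15876)/((84 + ((-13 + 10) - 20)*19) - 12162) = 48596/((84 + (-3 - 20)*19) - 12162) = 48596/((84 - 23*19) - 12162) = 48596/((84 - 437) - 12162) = 48596/(-353 - 12162) = 48596/(-12515) = 48596*(-1/12515) = -48596/12515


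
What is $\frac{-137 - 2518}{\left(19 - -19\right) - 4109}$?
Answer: $\frac{15}{23} \approx 0.65217$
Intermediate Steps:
$\frac{-137 - 2518}{\left(19 - -19\right) - 4109} = - \frac{2655}{\left(19 + 19\right) - 4109} = - \frac{2655}{38 - 4109} = - \frac{2655}{-4071} = \left(-2655\right) \left(- \frac{1}{4071}\right) = \frac{15}{23}$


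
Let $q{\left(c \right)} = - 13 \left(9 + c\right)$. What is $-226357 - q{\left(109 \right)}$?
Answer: $-224823$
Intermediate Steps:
$q{\left(c \right)} = -117 - 13 c$
$-226357 - q{\left(109 \right)} = -226357 - \left(-117 - 1417\right) = -226357 - -1534 = -226357 + 1534 = -224823$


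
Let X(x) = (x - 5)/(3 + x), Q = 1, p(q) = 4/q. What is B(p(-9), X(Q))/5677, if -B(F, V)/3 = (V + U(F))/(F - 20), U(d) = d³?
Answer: -793/28203336 ≈ -2.8117e-5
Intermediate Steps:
X(x) = (-5 + x)/(3 + x)
B(F, V) = -3*(V + F³)/(-20 + F) (B(F, V) = -3*(V + F³)/(F - 20) = -3*(V + F³)/(-20 + F))
B(p(-9), X(Q))/5677 = (3*(-(-5 + 1)/(3 + 1) - (4/(-9))³)/(-20 + 4/(-9)))/5677 = (3*(-(-4)/4 - (4*(-⅑))³)/(-20 + 4*(-⅑)))*(1/5677) = (3*(-(-4)/4 - (-4/9)³)/(-20 - 4/9))*(1/5677) = (3*(-1*(-1) - 1*(-64/729))/(-184/9))*(1/5677) = (3*(-9/184)*(1 + 64/729))*(1/5677) = (3*(-9/184)*(793/729))*(1/5677) = -793/4968*1/5677 = -793/28203336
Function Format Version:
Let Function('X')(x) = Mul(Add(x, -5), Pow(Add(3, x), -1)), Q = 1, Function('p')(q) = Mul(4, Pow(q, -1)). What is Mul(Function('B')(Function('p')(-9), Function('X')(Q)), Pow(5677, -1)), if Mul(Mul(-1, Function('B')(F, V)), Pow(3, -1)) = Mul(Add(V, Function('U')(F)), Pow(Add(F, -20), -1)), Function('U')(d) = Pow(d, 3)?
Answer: Rational(-793, 28203336) ≈ -2.8117e-5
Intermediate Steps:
Function('X')(x) = Mul(Pow(Add(3, x), -1), Add(-5, x)) (Function('X')(x) = Mul(Add(-5, x), Pow(Add(3, x), -1)) = Mul(Pow(Add(3, x), -1), Add(-5, x)))
Function('B')(F, V) = Mul(-3, Pow(Add(-20, F), -1), Add(V, Pow(F, 3))) (Function('B')(F, V) = Mul(-3, Mul(Add(V, Pow(F, 3)), Pow(Add(F, -20), -1))) = Mul(-3, Mul(Add(V, Pow(F, 3)), Pow(Add(-20, F), -1))) = Mul(-3, Mul(Pow(Add(-20, F), -1), Add(V, Pow(F, 3)))) = Mul(-3, Pow(Add(-20, F), -1), Add(V, Pow(F, 3))))
Mul(Function('B')(Function('p')(-9), Function('X')(Q)), Pow(5677, -1)) = Mul(Mul(3, Pow(Add(-20, Mul(4, Pow(-9, -1))), -1), Add(Mul(-1, Mul(Pow(Add(3, 1), -1), Add(-5, 1))), Mul(-1, Pow(Mul(4, Pow(-9, -1)), 3)))), Pow(5677, -1)) = Mul(Mul(3, Pow(Add(-20, Mul(4, Rational(-1, 9))), -1), Add(Mul(-1, Mul(Pow(4, -1), -4)), Mul(-1, Pow(Mul(4, Rational(-1, 9)), 3)))), Rational(1, 5677)) = Mul(Mul(3, Pow(Add(-20, Rational(-4, 9)), -1), Add(Mul(-1, Mul(Rational(1, 4), -4)), Mul(-1, Pow(Rational(-4, 9), 3)))), Rational(1, 5677)) = Mul(Mul(3, Pow(Rational(-184, 9), -1), Add(Mul(-1, -1), Mul(-1, Rational(-64, 729)))), Rational(1, 5677)) = Mul(Mul(3, Rational(-9, 184), Add(1, Rational(64, 729))), Rational(1, 5677)) = Mul(Mul(3, Rational(-9, 184), Rational(793, 729)), Rational(1, 5677)) = Mul(Rational(-793, 4968), Rational(1, 5677)) = Rational(-793, 28203336)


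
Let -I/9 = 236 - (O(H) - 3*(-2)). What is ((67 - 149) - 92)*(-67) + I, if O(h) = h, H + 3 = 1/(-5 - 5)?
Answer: 95601/10 ≈ 9560.1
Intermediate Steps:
H = -31/10 (H = -3 + 1/(-5 - 5) = -3 + 1/(-10) = -3 - 1/10 = -31/10 ≈ -3.1000)
I = -20979/10 (I = -9*(236 - (-31/10 - 3*(-2))) = -9*(236 - (-31/10 + 6)) = -9*(236 - 1*29/10) = -9*(236 - 29/10) = -9*2331/10 = -20979/10 ≈ -2097.9)
((67 - 149) - 92)*(-67) + I = ((67 - 149) - 92)*(-67) - 20979/10 = (-82 - 92)*(-67) - 20979/10 = -174*(-67) - 20979/10 = 11658 - 20979/10 = 95601/10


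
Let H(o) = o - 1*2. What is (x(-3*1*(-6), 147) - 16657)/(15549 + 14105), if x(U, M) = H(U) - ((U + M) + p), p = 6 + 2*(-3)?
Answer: -8403/14827 ≈ -0.56674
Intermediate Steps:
p = 0 (p = 6 - 6 = 0)
H(o) = -2 + o (H(o) = o - 2 = -2 + o)
x(U, M) = -2 - M (x(U, M) = (-2 + U) - ((U + M) + 0) = (-2 + U) - ((M + U) + 0) = (-2 + U) - (M + U) = (-2 + U) + (-M - U) = -2 - M)
(x(-3*1*(-6), 147) - 16657)/(15549 + 14105) = ((-2 - 1*147) - 16657)/(15549 + 14105) = ((-2 - 147) - 16657)/29654 = (-149 - 16657)*(1/29654) = -16806*1/29654 = -8403/14827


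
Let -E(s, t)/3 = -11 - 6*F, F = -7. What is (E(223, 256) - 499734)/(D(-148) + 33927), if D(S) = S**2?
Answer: -499827/55831 ≈ -8.9525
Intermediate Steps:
E(s, t) = -93 (E(s, t) = -3*(-11 - 6*(-7)) = -3*(-11 + 42) = -3*31 = -93)
(E(223, 256) - 499734)/(D(-148) + 33927) = (-93 - 499734)/((-148)**2 + 33927) = -499827/(21904 + 33927) = -499827/55831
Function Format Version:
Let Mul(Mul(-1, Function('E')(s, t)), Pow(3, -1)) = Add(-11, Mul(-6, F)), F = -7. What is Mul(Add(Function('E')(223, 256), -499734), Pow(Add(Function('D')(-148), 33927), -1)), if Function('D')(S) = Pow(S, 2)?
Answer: Rational(-499827, 55831) ≈ -8.9525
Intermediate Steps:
Function('E')(s, t) = -93 (Function('E')(s, t) = Mul(-3, Add(-11, Mul(-6, -7))) = Mul(-3, Add(-11, 42)) = Mul(-3, 31) = -93)
Mul(Add(Function('E')(223, 256), -499734), Pow(Add(Function('D')(-148), 33927), -1)) = Mul(Add(-93, -499734), Pow(Add(Pow(-148, 2), 33927), -1)) = Mul(-499827, Pow(Add(21904, 33927), -1)) = Mul(-499827, Pow(55831, -1)) = Mul(-499827, Rational(1, 55831)) = Rational(-499827, 55831)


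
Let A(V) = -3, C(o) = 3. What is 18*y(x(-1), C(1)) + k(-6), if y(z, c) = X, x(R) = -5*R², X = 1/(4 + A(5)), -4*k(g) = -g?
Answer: 33/2 ≈ 16.500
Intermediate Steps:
k(g) = g/4 (k(g) = -(-1)*g/4 = g/4)
X = 1 (X = 1/(4 - 3) = 1/1 = 1)
y(z, c) = 1
18*y(x(-1), C(1)) + k(-6) = 18*1 + (¼)*(-6) = 18 - 3/2 = 33/2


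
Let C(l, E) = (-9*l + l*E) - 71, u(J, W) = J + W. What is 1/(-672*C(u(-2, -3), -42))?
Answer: -1/123648 ≈ -8.0875e-6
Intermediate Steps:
C(l, E) = -71 - 9*l + E*l (C(l, E) = (-9*l + E*l) - 71 = -71 - 9*l + E*l)
1/(-672*C(u(-2, -3), -42)) = 1/(-672*(-71 - 9*(-2 - 3) - 42*(-2 - 3))) = 1/(-672*(-71 - 9*(-5) - 42*(-5))) = 1/(-672*(-71 + 45 + 210)) = 1/(-672*184) = 1/(-123648) = -1/123648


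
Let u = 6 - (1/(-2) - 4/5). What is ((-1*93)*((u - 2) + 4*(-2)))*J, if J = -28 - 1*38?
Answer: -82863/5 ≈ -16573.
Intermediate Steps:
u = 73/10 (u = 6 - (1*(-1/2) - 4*1/5) = 6 - (-1/2 - 4/5) = 6 - 1*(-13/10) = 6 + 13/10 = 73/10 ≈ 7.3000)
J = -66 (J = -28 - 38 = -66)
((-1*93)*((u - 2) + 4*(-2)))*J = ((-1*93)*((73/10 - 2) + 4*(-2)))*(-66) = -93*(53/10 - 8)*(-66) = -93*(-27/10)*(-66) = (2511/10)*(-66) = -82863/5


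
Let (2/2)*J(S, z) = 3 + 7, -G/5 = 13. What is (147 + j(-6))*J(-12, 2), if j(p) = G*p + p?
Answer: 5310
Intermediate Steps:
G = -65 (G = -5*13 = -65)
j(p) = -64*p (j(p) = -65*p + p = -64*p)
J(S, z) = 10 (J(S, z) = 3 + 7 = 10)
(147 + j(-6))*J(-12, 2) = (147 - 64*(-6))*10 = (147 + 384)*10 = 531*10 = 5310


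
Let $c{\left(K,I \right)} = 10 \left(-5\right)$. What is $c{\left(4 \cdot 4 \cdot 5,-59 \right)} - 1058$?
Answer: $-1108$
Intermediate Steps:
$c{\left(K,I \right)} = -50$
$c{\left(4 \cdot 4 \cdot 5,-59 \right)} - 1058 = -50 - 1058 = -1108$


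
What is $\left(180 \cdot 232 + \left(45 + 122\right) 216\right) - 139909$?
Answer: $-62077$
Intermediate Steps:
$\left(180 \cdot 232 + \left(45 + 122\right) 216\right) - 139909 = \left(41760 + 167 \cdot 216\right) - 139909 = \left(41760 + 36072\right) - 139909 = 77832 - 139909 = -62077$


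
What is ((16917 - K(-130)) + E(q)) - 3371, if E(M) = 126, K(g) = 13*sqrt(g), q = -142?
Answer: 13672 - 13*I*sqrt(130) ≈ 13672.0 - 148.22*I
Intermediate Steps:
((16917 - K(-130)) + E(q)) - 3371 = ((16917 - 13*sqrt(-130)) + 126) - 3371 = ((16917 - 13*I*sqrt(130)) + 126) - 3371 = (17043 - 13*I*sqrt(130)) - 3371 = 13672 - 13*I*sqrt(130)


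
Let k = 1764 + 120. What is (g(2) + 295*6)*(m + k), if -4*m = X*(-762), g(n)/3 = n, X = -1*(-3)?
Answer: 4360968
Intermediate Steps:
X = 3
k = 1884
g(n) = 3*n
m = 1143/2 (m = -3*(-762)/4 = -¼*(-2286) = 1143/2 ≈ 571.50)
(g(2) + 295*6)*(m + k) = (3*2 + 295*6)*(1143/2 + 1884) = (6 + 1770)*(4911/2) = 1776*(4911/2) = 4360968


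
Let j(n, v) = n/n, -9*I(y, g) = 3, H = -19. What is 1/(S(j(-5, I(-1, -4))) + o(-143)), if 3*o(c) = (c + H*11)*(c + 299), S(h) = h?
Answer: -1/18303 ≈ -5.4636e-5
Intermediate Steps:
I(y, g) = -1/3 (I(y, g) = -1/9*3 = -1/3)
j(n, v) = 1
o(c) = (-209 + c)*(299 + c)/3 (o(c) = ((c - 19*11)*(c + 299))/3 = ((c - 209)*(299 + c))/3 = ((-209 + c)*(299 + c))/3 = (-209 + c)*(299 + c)/3)
1/(S(j(-5, I(-1, -4))) + o(-143)) = 1/(1 + (-62491/3 + 30*(-143) + (1/3)*(-143)**2)) = 1/(1 + (-62491/3 - 4290 + (1/3)*20449)) = 1/(1 + (-62491/3 - 4290 + 20449/3)) = 1/(1 - 18304) = 1/(-18303) = -1/18303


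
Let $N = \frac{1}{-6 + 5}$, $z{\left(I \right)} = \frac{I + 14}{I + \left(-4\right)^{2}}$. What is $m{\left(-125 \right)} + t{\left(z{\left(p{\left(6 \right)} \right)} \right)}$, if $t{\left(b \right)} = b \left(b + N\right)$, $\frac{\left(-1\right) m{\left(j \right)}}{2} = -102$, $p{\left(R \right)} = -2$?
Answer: $\frac{9990}{49} \approx 203.88$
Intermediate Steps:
$m{\left(j \right)} = 204$ ($m{\left(j \right)} = \left(-2\right) \left(-102\right) = 204$)
$z{\left(I \right)} = \frac{14 + I}{16 + I}$ ($z{\left(I \right)} = \frac{14 + I}{I + 16} = \frac{14 + I}{16 + I}$)
$N = -1$ ($N = \frac{1}{-1} = -1$)
$t{\left(b \right)} = b \left(-1 + b\right)$ ($t{\left(b \right)} = b \left(b - 1\right) = b \left(-1 + b\right)$)
$m{\left(-125 \right)} + t{\left(z{\left(p{\left(6 \right)} \right)} \right)} = 204 + \frac{14 - 2}{16 - 2} \left(-1 + \frac{14 - 2}{16 - 2}\right) = 204 + \frac{1}{14} \cdot 12 \left(-1 + \frac{1}{14} \cdot 12\right) = 204 + \frac{6 \left(-1 + \frac{6}{7}\right)}{7} = 204 + \frac{6}{7} \left(- \frac{1}{7}\right) = 204 - \frac{6}{49} = \frac{9990}{49}$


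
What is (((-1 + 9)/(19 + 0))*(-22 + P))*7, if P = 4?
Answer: -1008/19 ≈ -53.053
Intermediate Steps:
(((-1 + 9)/(19 + 0))*(-22 + P))*7 = (((-1 + 9)/(19 + 0))*(-22 + 4))*7 = ((8/19)*(-18))*7 = -144/19*7 = -1008/19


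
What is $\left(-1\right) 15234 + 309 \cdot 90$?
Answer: $12576$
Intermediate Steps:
$\left(-1\right) 15234 + 309 \cdot 90 = -15234 + 27810 = 12576$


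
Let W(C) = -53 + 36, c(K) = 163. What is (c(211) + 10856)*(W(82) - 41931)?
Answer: -462225012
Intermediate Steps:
W(C) = -17
(c(211) + 10856)*(W(82) - 41931) = (163 + 10856)*(-17 - 41931) = 11019*(-41948) = -462225012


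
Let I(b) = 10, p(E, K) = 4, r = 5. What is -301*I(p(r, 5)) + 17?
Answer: -2993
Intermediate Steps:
-301*I(p(r, 5)) + 17 = -301*10 + 17 = -3010 + 17 = -2993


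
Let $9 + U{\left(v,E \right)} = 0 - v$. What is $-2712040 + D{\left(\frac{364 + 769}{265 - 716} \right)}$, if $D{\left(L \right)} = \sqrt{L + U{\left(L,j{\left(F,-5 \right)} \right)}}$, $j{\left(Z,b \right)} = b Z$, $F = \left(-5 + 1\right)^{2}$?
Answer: $-2712040 + 3 i \approx -2.712 \cdot 10^{6} + 3.0 i$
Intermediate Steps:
$F = 16$ ($F = \left(-4\right)^{2} = 16$)
$j{\left(Z,b \right)} = Z b$
$U{\left(v,E \right)} = -9 - v$ ($U{\left(v,E \right)} = -9 + \left(0 - v\right) = -9 - v$)
$D{\left(L \right)} = 3 i$ ($D{\left(L \right)} = \sqrt{L - \left(9 + L\right)} = \sqrt{-9} = 3 i$)
$-2712040 + D{\left(\frac{364 + 769}{265 - 716} \right)} = -2712040 + 3 i$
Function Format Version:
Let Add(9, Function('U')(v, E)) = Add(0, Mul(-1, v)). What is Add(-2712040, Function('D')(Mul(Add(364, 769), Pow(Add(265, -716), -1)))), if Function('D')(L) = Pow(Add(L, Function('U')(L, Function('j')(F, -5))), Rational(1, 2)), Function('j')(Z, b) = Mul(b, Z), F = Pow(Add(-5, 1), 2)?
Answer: Add(-2712040, Mul(3, I)) ≈ Add(-2.7120e+6, Mul(3.0000, I))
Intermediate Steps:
F = 16 (F = Pow(-4, 2) = 16)
Function('j')(Z, b) = Mul(Z, b)
Function('U')(v, E) = Add(-9, Mul(-1, v)) (Function('U')(v, E) = Add(-9, Add(0, Mul(-1, v))) = Add(-9, Mul(-1, v)))
Function('D')(L) = Mul(3, I) (Function('D')(L) = Pow(Add(L, Add(-9, Mul(-1, L))), Rational(1, 2)) = Pow(-9, Rational(1, 2)) = Mul(3, I))
Add(-2712040, Function('D')(Mul(Add(364, 769), Pow(Add(265, -716), -1)))) = Add(-2712040, Mul(3, I))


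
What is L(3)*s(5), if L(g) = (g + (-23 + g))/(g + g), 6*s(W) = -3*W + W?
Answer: 85/18 ≈ 4.7222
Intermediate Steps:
s(W) = -W/3 (s(W) = (-3*W + W)/6 = (-2*W)/6 = -W/3)
L(g) = (-23 + 2*g)/(2*g) (L(g) = (-23 + 2*g)/((2*g)) = (-23 + 2*g)*(1/(2*g)) = (-23 + 2*g)/(2*g))
L(3)*s(5) = ((-23/2 + 3)/3)*(-⅓*5) = ((⅓)*(-17/2))*(-5/3) = -17/6*(-5/3) = 85/18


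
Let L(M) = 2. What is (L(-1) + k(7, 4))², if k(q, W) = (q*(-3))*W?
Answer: 6724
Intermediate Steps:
k(q, W) = -3*W*q (k(q, W) = (-3*q)*W = -3*W*q)
(L(-1) + k(7, 4))² = (2 - 3*4*7)² = (2 - 84)² = (-82)² = 6724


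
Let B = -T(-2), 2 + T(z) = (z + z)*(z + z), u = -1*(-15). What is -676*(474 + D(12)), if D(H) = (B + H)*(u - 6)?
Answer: -308256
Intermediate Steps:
u = 15
T(z) = -2 + 4*z² (T(z) = -2 + (z + z)*(z + z) = -2 + (2*z)*(2*z) = -2 + 4*z²)
B = -14 (B = -(-2 + 4*(-2)²) = -(-2 + 4*4) = -(-2 + 16) = -1*14 = -14)
D(H) = -126 + 9*H (D(H) = (-14 + H)*(15 - 6) = (-14 + H)*9 = -126 + 9*H)
-676*(474 + D(12)) = -676*(474 + (-126 + 9*12)) = -676*(474 + (-126 + 108)) = -676*(474 - 18) = -676*456 = -308256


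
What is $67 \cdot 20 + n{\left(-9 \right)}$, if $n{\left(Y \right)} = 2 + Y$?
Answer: $1333$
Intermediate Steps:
$67 \cdot 20 + n{\left(-9 \right)} = 67 \cdot 20 + \left(2 - 9\right) = 1340 - 7 = 1333$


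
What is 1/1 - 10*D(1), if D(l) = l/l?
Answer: -9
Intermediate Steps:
D(l) = 1
1/1 - 10*D(1) = 1/1 - 10*1 = 1 - 10 = -9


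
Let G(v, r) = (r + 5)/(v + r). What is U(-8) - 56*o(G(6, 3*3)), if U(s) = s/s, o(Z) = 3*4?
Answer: -671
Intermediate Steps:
G(v, r) = (5 + r)/(r + v)
o(Z) = 12
U(s) = 1
U(-8) - 56*o(G(6, 3*3)) = 1 - 56*12 = 1 - 672 = -671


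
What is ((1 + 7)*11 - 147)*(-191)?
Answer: 11269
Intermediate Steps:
((1 + 7)*11 - 147)*(-191) = (8*11 - 147)*(-191) = (88 - 147)*(-191) = -59*(-191) = 11269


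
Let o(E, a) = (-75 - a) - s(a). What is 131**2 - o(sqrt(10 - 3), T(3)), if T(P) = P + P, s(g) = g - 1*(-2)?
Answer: 17250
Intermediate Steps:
s(g) = 2 + g (s(g) = g + 2 = 2 + g)
T(P) = 2*P
o(E, a) = -77 - 2*a (o(E, a) = (-75 - a) - (2 + a) = (-75 - a) + (-2 - a) = -77 - 2*a)
131**2 - o(sqrt(10 - 3), T(3)) = 131**2 - (-77 - 4*3) = 17161 - (-77 - 2*6) = 17161 - (-77 - 12) = 17161 - 1*(-89) = 17161 + 89 = 17250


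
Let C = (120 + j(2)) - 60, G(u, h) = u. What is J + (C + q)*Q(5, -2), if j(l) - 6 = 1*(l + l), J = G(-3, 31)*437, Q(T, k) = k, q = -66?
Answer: -1319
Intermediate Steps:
J = -1311 (J = -3*437 = -1311)
j(l) = 6 + 2*l (j(l) = 6 + 1*(l + l) = 6 + 1*(2*l) = 6 + 2*l)
C = 70 (C = (120 + (6 + 2*2)) - 60 = (120 + (6 + 4)) - 60 = (120 + 10) - 60 = 130 - 60 = 70)
J + (C + q)*Q(5, -2) = -1311 + (70 - 66)*(-2) = -1311 + 4*(-2) = -1311 - 8 = -1319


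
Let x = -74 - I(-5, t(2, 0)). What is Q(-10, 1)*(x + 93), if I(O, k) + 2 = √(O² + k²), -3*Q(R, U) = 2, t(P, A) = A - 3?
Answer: -14 + 2*√34/3 ≈ -10.113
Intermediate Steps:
t(P, A) = -3 + A
Q(R, U) = -⅔ (Q(R, U) = -⅓*2 = -⅔)
I(O, k) = -2 + √(O² + k²)
x = -72 - √34 (x = -74 - (-2 + √((-5)² + (-3 + 0)²)) = -74 - (-2 + √(25 + (-3)²)) = -74 - (-2 + √(25 + 9)) = -74 - (-2 + √34) = -74 + (2 - √34) = -72 - √34 ≈ -77.831)
Q(-10, 1)*(x + 93) = -2*((-72 - √34) + 93)/3 = -2*(21 - √34)/3 = -14 + 2*√34/3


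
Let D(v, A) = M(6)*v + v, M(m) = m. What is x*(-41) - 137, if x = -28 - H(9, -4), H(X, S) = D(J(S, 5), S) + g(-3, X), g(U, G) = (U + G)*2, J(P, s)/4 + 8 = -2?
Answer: -9977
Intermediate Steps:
J(P, s) = -40 (J(P, s) = -32 + 4*(-2) = -32 - 8 = -40)
g(U, G) = 2*G + 2*U (g(U, G) = (G + U)*2 = 2*G + 2*U)
D(v, A) = 7*v (D(v, A) = 6*v + v = 7*v)
H(X, S) = -286 + 2*X (H(X, S) = 7*(-40) + (2*X + 2*(-3)) = -280 + (2*X - 6) = -280 + (-6 + 2*X) = -286 + 2*X)
x = 240 (x = -28 - (-286 + 2*9) = -28 - (-286 + 18) = -28 - 1*(-268) = -28 + 268 = 240)
x*(-41) - 137 = 240*(-41) - 137 = -9840 - 137 = -9977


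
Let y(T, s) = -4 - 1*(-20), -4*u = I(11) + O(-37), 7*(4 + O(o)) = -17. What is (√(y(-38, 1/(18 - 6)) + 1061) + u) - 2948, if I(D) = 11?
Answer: -20644/7 + √1077 ≈ -2916.3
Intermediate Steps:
O(o) = -45/7 (O(o) = -4 + (⅐)*(-17) = -4 - 17/7 = -45/7)
u = -8/7 (u = -(11 - 45/7)/4 = -¼*32/7 = -8/7 ≈ -1.1429)
y(T, s) = 16 (y(T, s) = -4 + 20 = 16)
(√(y(-38, 1/(18 - 6)) + 1061) + u) - 2948 = (√(16 + 1061) - 8/7) - 2948 = (√1077 - 8/7) - 2948 = (-8/7 + √1077) - 2948 = -20644/7 + √1077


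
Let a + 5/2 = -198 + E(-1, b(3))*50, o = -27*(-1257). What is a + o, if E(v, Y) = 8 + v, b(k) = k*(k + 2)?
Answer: 68177/2 ≈ 34089.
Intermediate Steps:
b(k) = k*(2 + k)
o = 33939
a = 299/2 (a = -5/2 + (-198 + (8 - 1)*50) = -5/2 + (-198 + 7*50) = -5/2 + (-198 + 350) = -5/2 + 152 = 299/2 ≈ 149.50)
a + o = 299/2 + 33939 = 68177/2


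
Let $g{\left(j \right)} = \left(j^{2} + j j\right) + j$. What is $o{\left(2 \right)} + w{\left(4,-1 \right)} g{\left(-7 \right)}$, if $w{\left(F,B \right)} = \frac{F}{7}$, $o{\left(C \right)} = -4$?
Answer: $48$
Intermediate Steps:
$g{\left(j \right)} = j + 2 j^{2}$ ($g{\left(j \right)} = \left(j^{2} + j^{2}\right) + j = 2 j^{2} + j = j + 2 j^{2}$)
$w{\left(F,B \right)} = \frac{F}{7}$ ($w{\left(F,B \right)} = F \frac{1}{7} = \frac{F}{7}$)
$o{\left(2 \right)} + w{\left(4,-1 \right)} g{\left(-7 \right)} = -4 + \frac{1}{7} \cdot 4 \left(- 7 \left(1 + 2 \left(-7\right)\right)\right) = -4 + \frac{4 \left(- 7 \left(1 - 14\right)\right)}{7} = -4 + \frac{4 \left(\left(-7\right) \left(-13\right)\right)}{7} = -4 + \frac{4}{7} \cdot 91 = -4 + 52 = 48$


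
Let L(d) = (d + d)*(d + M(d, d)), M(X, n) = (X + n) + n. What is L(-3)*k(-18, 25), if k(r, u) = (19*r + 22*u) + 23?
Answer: 16632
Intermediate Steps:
M(X, n) = X + 2*n
L(d) = 8*d**2 (L(d) = (d + d)*(d + (d + 2*d)) = (2*d)*(d + 3*d) = (2*d)*(4*d) = 8*d**2)
k(r, u) = 23 + 19*r + 22*u
L(-3)*k(-18, 25) = (8*(-3)**2)*(23 + 19*(-18) + 22*25) = (8*9)*(23 - 342 + 550) = 72*231 = 16632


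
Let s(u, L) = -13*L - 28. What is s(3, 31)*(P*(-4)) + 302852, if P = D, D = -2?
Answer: 299404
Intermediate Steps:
P = -2
s(u, L) = -28 - 13*L
s(3, 31)*(P*(-4)) + 302852 = (-28 - 13*31)*(-2*(-4)) + 302852 = (-28 - 403)*8 + 302852 = -431*8 + 302852 = -3448 + 302852 = 299404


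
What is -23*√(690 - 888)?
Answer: -69*I*√22 ≈ -323.64*I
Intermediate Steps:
-23*√(690 - 888) = -69*I*√22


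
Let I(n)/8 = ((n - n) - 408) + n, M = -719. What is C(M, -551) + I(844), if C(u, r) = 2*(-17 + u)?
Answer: 2016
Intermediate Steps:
C(u, r) = -34 + 2*u
I(n) = -3264 + 8*n (I(n) = 8*(((n - n) - 408) + n) = 8*((0 - 408) + n) = 8*(-408 + n) = -3264 + 8*n)
C(M, -551) + I(844) = (-34 + 2*(-719)) + (-3264 + 8*844) = (-34 - 1438) + (-3264 + 6752) = -1472 + 3488 = 2016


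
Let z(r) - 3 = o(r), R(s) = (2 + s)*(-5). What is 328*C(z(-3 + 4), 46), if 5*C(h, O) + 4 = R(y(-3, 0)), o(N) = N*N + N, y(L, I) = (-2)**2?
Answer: -11152/5 ≈ -2230.4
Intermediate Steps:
y(L, I) = 4
R(s) = -10 - 5*s
o(N) = N + N**2 (o(N) = N**2 + N = N + N**2)
z(r) = 3 + r*(1 + r)
C(h, O) = -34/5 (C(h, O) = -4/5 + (-10 - 5*4)/5 = -4/5 + (-10 - 20)/5 = -4/5 + (1/5)*(-30) = -4/5 - 6 = -34/5)
328*C(z(-3 + 4), 46) = 328*(-34/5) = -11152/5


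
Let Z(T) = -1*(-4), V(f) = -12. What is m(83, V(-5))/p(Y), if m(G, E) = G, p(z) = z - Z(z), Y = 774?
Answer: 83/770 ≈ 0.10779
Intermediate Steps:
Z(T) = 4
p(z) = -4 + z (p(z) = z - 1*4 = z - 4 = -4 + z)
m(83, V(-5))/p(Y) = 83/(-4 + 774) = 83/770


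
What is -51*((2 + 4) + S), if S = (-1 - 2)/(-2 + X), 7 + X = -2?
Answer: -3519/11 ≈ -319.91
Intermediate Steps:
X = -9 (X = -7 - 2 = -9)
S = 3/11 (S = (-1 - 2)/(-2 - 9) = -3/(-11) = -3*(-1/11) = 3/11 ≈ 0.27273)
-51*((2 + 4) + S) = -51*((2 + 4) + 3/11) = -51*(6 + 3/11) = -51*69/11 = -3519/11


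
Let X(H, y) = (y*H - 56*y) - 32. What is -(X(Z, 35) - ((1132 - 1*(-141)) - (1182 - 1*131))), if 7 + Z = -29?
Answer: 3474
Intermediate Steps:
Z = -36 (Z = -7 - 29 = -36)
X(H, y) = -32 - 56*y + H*y (X(H, y) = (H*y - 56*y) - 32 = (-56*y + H*y) - 32 = -32 - 56*y + H*y)
-(X(Z, 35) - ((1132 - 1*(-141)) - (1182 - 1*131))) = -((-32 - 56*35 - 36*35) - ((1132 - 1*(-141)) - (1182 - 1*131))) = -((-32 - 1960 - 1260) - ((1132 + 141) - (1182 - 131))) = -(-3252 - (1273 - 1*1051)) = -(-3252 - (1273 - 1051)) = -(-3252 - 1*222) = -(-3252 - 222) = -1*(-3474) = 3474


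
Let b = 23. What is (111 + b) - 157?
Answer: -23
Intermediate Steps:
(111 + b) - 157 = (111 + 23) - 157 = 134 - 157 = -23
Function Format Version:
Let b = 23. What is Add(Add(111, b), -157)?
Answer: -23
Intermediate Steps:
Add(Add(111, b), -157) = Add(Add(111, 23), -157) = Add(134, -157) = -23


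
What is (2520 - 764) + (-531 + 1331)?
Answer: 2556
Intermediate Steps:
(2520 - 764) + (-531 + 1331) = 1756 + 800 = 2556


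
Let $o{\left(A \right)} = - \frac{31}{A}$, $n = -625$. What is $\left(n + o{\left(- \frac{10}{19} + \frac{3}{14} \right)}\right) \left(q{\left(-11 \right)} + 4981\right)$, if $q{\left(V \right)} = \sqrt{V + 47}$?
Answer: $- \frac{217577823}{83} \approx -2.6214 \cdot 10^{6}$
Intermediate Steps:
$q{\left(V \right)} = \sqrt{47 + V}$
$\left(n + o{\left(- \frac{10}{19} + \frac{3}{14} \right)}\right) \left(q{\left(-11 \right)} + 4981\right) = \left(-625 - \frac{31}{- \frac{10}{19} + \frac{3}{14}}\right) \left(\sqrt{47 - 11} + 4981\right) = \left(-625 - \frac{31}{\left(-10\right) \frac{1}{19} + 3 \cdot \frac{1}{14}}\right) \left(\sqrt{36} + 4981\right) = \left(-625 - \frac{31}{- \frac{10}{19} + \frac{3}{14}}\right) \left(6 + 4981\right) = \left(-625 - \frac{31}{- \frac{83}{266}}\right) 4987 = \left(-625 - - \frac{8246}{83}\right) 4987 = \left(-625 + \frac{8246}{83}\right) 4987 = \left(- \frac{43629}{83}\right) 4987 = - \frac{217577823}{83}$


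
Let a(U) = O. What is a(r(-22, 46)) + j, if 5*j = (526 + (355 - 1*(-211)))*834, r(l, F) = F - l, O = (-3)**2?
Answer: 910773/5 ≈ 1.8215e+5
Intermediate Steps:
O = 9
a(U) = 9
j = 910728/5 (j = ((526 + (355 - 1*(-211)))*834)/5 = ((526 + (355 + 211))*834)/5 = ((526 + 566)*834)/5 = (1092*834)/5 = (1/5)*910728 = 910728/5 ≈ 1.8215e+5)
a(r(-22, 46)) + j = 9 + 910728/5 = 910773/5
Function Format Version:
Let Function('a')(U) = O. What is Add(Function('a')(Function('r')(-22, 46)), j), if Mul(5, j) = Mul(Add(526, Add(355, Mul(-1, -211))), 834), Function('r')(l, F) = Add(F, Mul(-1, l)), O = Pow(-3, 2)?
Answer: Rational(910773, 5) ≈ 1.8215e+5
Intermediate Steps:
O = 9
Function('a')(U) = 9
j = Rational(910728, 5) (j = Mul(Rational(1, 5), Mul(Add(526, Add(355, Mul(-1, -211))), 834)) = Mul(Rational(1, 5), Mul(Add(526, Add(355, 211)), 834)) = Mul(Rational(1, 5), Mul(Add(526, 566), 834)) = Mul(Rational(1, 5), Mul(1092, 834)) = Mul(Rational(1, 5), 910728) = Rational(910728, 5) ≈ 1.8215e+5)
Add(Function('a')(Function('r')(-22, 46)), j) = Add(9, Rational(910728, 5)) = Rational(910773, 5)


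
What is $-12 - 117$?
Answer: $-129$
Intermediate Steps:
$-12 - 117 = -129$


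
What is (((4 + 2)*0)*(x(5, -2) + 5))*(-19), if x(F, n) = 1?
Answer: 0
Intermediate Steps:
(((4 + 2)*0)*(x(5, -2) + 5))*(-19) = (((4 + 2)*0)*(1 + 5))*(-19) = ((6*0)*6)*(-19) = (0*6)*(-19) = 0*(-19) = 0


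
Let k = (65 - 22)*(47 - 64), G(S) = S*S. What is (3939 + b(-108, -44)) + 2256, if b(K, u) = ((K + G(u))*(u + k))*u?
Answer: 62340995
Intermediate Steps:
G(S) = S²
k = -731 (k = 43*(-17) = -731)
b(K, u) = u*(-731 + u)*(K + u²) (b(K, u) = ((K + u²)*(u - 731))*u = ((K + u²)*(-731 + u))*u = ((-731 + u)*(K + u²))*u = u*(-731 + u)*(K + u²))
(3939 + b(-108, -44)) + 2256 = (3939 - 44*((-44)³ - 731*(-108) - 731*(-44)² - 108*(-44))) + 2256 = (3939 - 44*(-85184 + 78948 - 731*1936 + 4752)) + 2256 = (3939 - 44*(-85184 + 78948 - 1415216 + 4752)) + 2256 = (3939 - 44*(-1416700)) + 2256 = (3939 + 62334800) + 2256 = 62338739 + 2256 = 62340995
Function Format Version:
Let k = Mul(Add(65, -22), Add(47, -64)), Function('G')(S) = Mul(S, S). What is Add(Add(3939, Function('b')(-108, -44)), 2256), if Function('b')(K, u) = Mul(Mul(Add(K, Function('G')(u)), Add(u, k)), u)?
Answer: 62340995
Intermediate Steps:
Function('G')(S) = Pow(S, 2)
k = -731 (k = Mul(43, -17) = -731)
Function('b')(K, u) = Mul(u, Add(-731, u), Add(K, Pow(u, 2))) (Function('b')(K, u) = Mul(Mul(Add(K, Pow(u, 2)), Add(u, -731)), u) = Mul(Mul(Add(K, Pow(u, 2)), Add(-731, u)), u) = Mul(Mul(Add(-731, u), Add(K, Pow(u, 2))), u) = Mul(u, Add(-731, u), Add(K, Pow(u, 2))))
Add(Add(3939, Function('b')(-108, -44)), 2256) = Add(Add(3939, Mul(-44, Add(Pow(-44, 3), Mul(-731, -108), Mul(-731, Pow(-44, 2)), Mul(-108, -44)))), 2256) = Add(Add(3939, Mul(-44, Add(-85184, 78948, Mul(-731, 1936), 4752))), 2256) = Add(Add(3939, Mul(-44, Add(-85184, 78948, -1415216, 4752))), 2256) = Add(Add(3939, Mul(-44, -1416700)), 2256) = Add(Add(3939, 62334800), 2256) = Add(62338739, 2256) = 62340995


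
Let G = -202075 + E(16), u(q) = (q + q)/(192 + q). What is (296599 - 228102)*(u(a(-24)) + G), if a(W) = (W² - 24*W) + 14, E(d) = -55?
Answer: -9400877888688/679 ≈ -1.3845e+10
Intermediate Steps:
a(W) = 14 + W² - 24*W
u(q) = 2*q/(192 + q) (u(q) = (2*q)/(192 + q) = 2*q/(192 + q))
G = -202130 (G = -202075 - 55 = -202130)
(296599 - 228102)*(u(a(-24)) + G) = (296599 - 228102)*(2*(14 + (-24)² - 24*(-24))/(192 + (14 + (-24)² - 24*(-24))) - 202130) = 68497*(2*(14 + 576 + 576)/(192 + (14 + 576 + 576)) - 202130) = 68497*(2*1166/(192 + 1166) - 202130) = 68497*(2*1166/1358 - 202130) = 68497*(2*1166*(1/1358) - 202130) = 68497*(1166/679 - 202130) = 68497*(-137245104/679) = -9400877888688/679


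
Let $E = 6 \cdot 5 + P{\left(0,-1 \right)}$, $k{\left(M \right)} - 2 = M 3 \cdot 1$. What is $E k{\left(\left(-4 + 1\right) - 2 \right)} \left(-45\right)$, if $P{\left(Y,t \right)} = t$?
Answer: $16965$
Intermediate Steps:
$k{\left(M \right)} = 2 + 3 M$ ($k{\left(M \right)} = 2 + M 3 \cdot 1 = 2 + 3 M 1 = 2 + 3 M$)
$E = 29$ ($E = 6 \cdot 5 - 1 = 30 - 1 = 29$)
$E k{\left(\left(-4 + 1\right) - 2 \right)} \left(-45\right) = 29 \left(2 + 3 \left(\left(-4 + 1\right) - 2\right)\right) \left(-45\right) = 29 \left(2 + 3 \left(-3 - 2\right)\right) \left(-45\right) = 29 \left(2 + 3 \left(-5\right)\right) \left(-45\right) = 29 \left(2 - 15\right) \left(-45\right) = 29 \left(-13\right) \left(-45\right) = \left(-377\right) \left(-45\right) = 16965$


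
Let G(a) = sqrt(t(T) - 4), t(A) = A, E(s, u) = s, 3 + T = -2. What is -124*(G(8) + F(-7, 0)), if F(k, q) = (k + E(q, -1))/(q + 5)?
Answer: 868/5 - 372*I ≈ 173.6 - 372.0*I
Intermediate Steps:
T = -5 (T = -3 - 2 = -5)
F(k, q) = (k + q)/(5 + q) (F(k, q) = (k + q)/(q + 5) = (k + q)/(5 + q))
G(a) = 3*I (G(a) = sqrt(-5 - 4) = sqrt(-9) = 3*I)
-124*(G(8) + F(-7, 0)) = -124*(3*I + (-7 + 0)/(5 + 0)) = -124*(3*I - 7/5) = -124*(-7/5 + 3*I) = 868/5 - 372*I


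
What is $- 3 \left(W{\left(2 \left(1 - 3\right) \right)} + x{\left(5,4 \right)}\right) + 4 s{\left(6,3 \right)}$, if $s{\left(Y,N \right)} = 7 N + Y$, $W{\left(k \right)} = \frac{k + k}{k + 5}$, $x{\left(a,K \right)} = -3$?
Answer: $141$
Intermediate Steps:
$W{\left(k \right)} = \frac{2 k}{5 + k}$
$s{\left(Y,N \right)} = Y + 7 N$
$- 3 \left(W{\left(2 \left(1 - 3\right) \right)} + x{\left(5,4 \right)}\right) + 4 s{\left(6,3 \right)} = - 3 \left(\frac{2 \cdot 2 \left(1 - 3\right)}{5 + 2 \left(1 - 3\right)} - 3\right) + 4 \left(6 + 7 \cdot 3\right) = - 3 \left(\frac{2 \cdot 2 \left(-2\right)}{5 + 2 \left(-2\right)} - 3\right) + 4 \left(6 + 21\right) = - 3 \left(2 \left(-4\right) \frac{1}{5 - 4} - 3\right) + 4 \cdot 27 = - 3 \left(2 \left(-4\right) 1^{-1} - 3\right) + 108 = - 3 \left(2 \left(-4\right) 1 - 3\right) + 108 = - 3 \left(-8 - 3\right) + 108 = \left(-3\right) \left(-11\right) + 108 = 33 + 108 = 141$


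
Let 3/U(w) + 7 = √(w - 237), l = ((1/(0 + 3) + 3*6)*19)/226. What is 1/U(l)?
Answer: -7/3 + I*√108236598/2034 ≈ -2.3333 + 5.1149*I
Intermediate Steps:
l = 1045/678 (l = ((1/3 + 18)*19)*(1/226) = ((⅓ + 18)*19)*(1/226) = ((55/3)*19)*(1/226) = (1045/3)*(1/226) = 1045/678 ≈ 1.5413)
U(w) = 3/(-7 + √(-237 + w)) (U(w) = 3/(-7 + √(w - 237)) = 3/(-7 + √(-237 + w)))
1/U(l) = 1/(3/(-7 + √(-237 + 1045/678))) = 1/(3/(-7 + √(-159641/678))) = 1/(3/(-7 + I*√108236598/678)) = -7/3 + I*√108236598/2034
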